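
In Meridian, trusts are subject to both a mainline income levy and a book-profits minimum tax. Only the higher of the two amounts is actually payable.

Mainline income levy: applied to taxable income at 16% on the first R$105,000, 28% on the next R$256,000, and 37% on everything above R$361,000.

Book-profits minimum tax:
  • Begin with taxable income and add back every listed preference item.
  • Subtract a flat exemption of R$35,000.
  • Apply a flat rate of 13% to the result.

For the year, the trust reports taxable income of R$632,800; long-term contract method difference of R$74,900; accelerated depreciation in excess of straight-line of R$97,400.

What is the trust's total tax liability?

Mainline income levy:
  R$105,000 × 16% = R$16,800
  R$256,000 × 28% = R$71,680
  R$271,800 × 37% = R$100,566
  → R$189,046

Book-profits minimum tax:
  Adjusted income: R$632,800 + R$74,900 + R$97,400 = R$805,100
  Less exemption R$35,000 → base R$770,100
  R$770,100 × 13% = R$100,113

R$189,046 > R$100,113, so the mainline income levy governs.

R$189,046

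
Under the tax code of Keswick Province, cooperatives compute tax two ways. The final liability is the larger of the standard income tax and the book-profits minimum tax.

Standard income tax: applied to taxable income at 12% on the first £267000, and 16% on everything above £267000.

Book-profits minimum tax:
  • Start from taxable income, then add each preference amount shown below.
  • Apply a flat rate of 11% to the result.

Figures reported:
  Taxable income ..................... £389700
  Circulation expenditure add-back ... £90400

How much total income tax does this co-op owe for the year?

Book-profits minimum tax:
  Adjusted income: £389700 + £90400 = £480100
  £480100 × 11% = £52811

Standard income tax:
  £267000 × 12% = £32040
  £122700 × 16% = £19632
  → £51672

£52811 > £51672, so the book-profits minimum tax is the binding amount.

£52811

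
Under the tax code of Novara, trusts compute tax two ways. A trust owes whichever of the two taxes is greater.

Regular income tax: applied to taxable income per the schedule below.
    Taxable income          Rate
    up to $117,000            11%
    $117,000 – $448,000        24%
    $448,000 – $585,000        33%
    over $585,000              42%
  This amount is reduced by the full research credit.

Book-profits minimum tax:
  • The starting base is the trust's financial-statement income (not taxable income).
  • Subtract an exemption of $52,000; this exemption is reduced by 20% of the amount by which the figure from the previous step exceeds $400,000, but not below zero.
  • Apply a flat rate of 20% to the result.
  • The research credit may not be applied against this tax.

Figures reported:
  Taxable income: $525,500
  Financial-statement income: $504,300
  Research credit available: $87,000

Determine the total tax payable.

Regular income tax:
  $117,000 × 11% = $12,870
  $331,000 × 24% = $79,440
  $77,500 × 33% = $25,575
  → $117,885
  Less research credit $87,000 → $30,885

Book-profits minimum tax:
  Base (financial-statement income): $504,300
  Exemption: $52,000 − 20% × ($504,300 − $400,000) = $52,000 − $20,860 = $31,140
  Base: $504,300 − $31,140 = $473,160
  $473,160 × 20% = $94,632

$94,632 > $30,885, so the book-profits minimum tax is the binding amount.

$94,632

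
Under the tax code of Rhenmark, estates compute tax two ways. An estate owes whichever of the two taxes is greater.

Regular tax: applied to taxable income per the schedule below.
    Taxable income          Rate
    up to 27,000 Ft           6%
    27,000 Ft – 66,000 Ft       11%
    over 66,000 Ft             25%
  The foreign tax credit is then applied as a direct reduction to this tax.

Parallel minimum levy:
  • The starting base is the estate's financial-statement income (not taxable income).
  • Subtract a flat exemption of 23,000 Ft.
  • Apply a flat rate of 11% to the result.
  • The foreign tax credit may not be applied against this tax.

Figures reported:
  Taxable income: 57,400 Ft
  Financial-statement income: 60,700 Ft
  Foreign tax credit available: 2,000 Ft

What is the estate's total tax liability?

4,147 Ft

Regular tax:
  27,000 Ft × 6% = 1,620 Ft
  30,400 Ft × 11% = 3,344 Ft
  → 4,964 Ft
  Less foreign tax credit 2,000 Ft → 2,964 Ft

Parallel minimum levy:
  Base (financial-statement income): 60,700 Ft
  Less exemption 23,000 Ft → base 37,700 Ft
  37,700 Ft × 11% = 4,147 Ft

4,147 Ft > 2,964 Ft, so the parallel minimum levy is the binding amount.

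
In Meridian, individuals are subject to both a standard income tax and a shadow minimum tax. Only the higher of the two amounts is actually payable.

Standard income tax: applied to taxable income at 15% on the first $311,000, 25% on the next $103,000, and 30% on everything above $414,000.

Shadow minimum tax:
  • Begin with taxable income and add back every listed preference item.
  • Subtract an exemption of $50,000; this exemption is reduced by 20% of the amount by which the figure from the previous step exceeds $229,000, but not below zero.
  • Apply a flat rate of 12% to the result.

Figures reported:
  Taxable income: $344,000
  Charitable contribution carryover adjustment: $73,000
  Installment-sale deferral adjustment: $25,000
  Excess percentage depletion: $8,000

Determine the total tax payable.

Standard income tax:
  $311,000 × 15% = $46,650
  $33,000 × 25% = $8,250
  → $54,900

Shadow minimum tax:
  Adjusted income: $344,000 + $73,000 + $25,000 + $8,000 = $450,000
  Exemption: $50,000 − 20% × ($450,000 − $229,000) = $50,000 − $44,200 = $5,800
  Base: $450,000 − $5,800 = $444,200
  $444,200 × 12% = $53,304

$54,900 > $53,304, so the standard income tax governs.

$54,900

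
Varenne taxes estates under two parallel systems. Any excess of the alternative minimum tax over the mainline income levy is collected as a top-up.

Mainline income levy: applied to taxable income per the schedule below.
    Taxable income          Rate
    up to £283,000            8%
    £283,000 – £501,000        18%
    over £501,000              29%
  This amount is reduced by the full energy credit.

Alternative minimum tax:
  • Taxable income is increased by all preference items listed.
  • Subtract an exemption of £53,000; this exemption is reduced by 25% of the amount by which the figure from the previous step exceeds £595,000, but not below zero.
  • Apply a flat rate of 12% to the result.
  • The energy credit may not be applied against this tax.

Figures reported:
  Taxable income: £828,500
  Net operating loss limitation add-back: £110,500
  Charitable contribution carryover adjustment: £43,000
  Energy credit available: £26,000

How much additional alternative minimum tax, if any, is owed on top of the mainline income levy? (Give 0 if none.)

Alternative minimum tax:
  Adjusted income: £828,500 + £110,500 + £43,000 = £982,000
  Exemption: 25% × (£982,000 − £595,000) = £96,750 ≥ £53,000, so the exemption is fully phased out
  Base: £982,000 − £0 = £982,000
  £982,000 × 12% = £117,840

Mainline income levy:
  £283,000 × 8% = £22,640
  £218,000 × 18% = £39,240
  £327,500 × 29% = £94,975
  → £156,855
  Less energy credit £26,000 → £130,855

£117,840 ≤ £130,855, so no add-on is due.

£0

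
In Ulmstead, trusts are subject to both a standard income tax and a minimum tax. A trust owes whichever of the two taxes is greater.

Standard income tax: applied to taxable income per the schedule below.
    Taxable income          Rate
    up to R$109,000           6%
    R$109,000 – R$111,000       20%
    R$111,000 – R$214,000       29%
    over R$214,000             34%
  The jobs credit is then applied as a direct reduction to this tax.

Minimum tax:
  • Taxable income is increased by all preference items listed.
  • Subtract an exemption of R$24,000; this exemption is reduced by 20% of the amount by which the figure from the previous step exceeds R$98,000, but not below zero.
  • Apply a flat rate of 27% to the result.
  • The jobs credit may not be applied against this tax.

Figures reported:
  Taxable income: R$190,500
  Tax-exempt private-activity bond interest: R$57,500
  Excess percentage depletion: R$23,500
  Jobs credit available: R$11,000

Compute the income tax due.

Standard income tax:
  R$109,000 × 6% = R$6,540
  R$2,000 × 20% = R$400
  R$79,500 × 29% = R$23,055
  → R$29,995
  Less jobs credit R$11,000 → R$18,995

Minimum tax:
  Adjusted income: R$190,500 + R$57,500 + R$23,500 = R$271,500
  Exemption: 20% × (R$271,500 − R$98,000) = R$34,700 ≥ R$24,000, so the exemption is fully phased out
  Base: R$271,500 − R$0 = R$271,500
  R$271,500 × 27% = R$73,305

R$73,305 > R$18,995, so the minimum tax is the binding amount.

R$73,305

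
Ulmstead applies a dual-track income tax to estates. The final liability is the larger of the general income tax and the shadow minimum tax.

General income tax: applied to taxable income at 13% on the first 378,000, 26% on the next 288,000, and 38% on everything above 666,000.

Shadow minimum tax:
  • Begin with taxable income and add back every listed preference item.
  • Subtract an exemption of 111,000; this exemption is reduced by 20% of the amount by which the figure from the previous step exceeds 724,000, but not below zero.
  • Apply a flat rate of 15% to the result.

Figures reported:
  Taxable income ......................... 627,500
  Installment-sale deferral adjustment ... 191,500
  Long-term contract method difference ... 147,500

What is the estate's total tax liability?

135,600

Shadow minimum tax:
  Adjusted income: 627,500 + 191,500 + 147,500 = 966,500
  Exemption: 111,000 − 20% × (966,500 − 724,000) = 111,000 − 48,500 = 62,500
  Base: 966,500 − 62,500 = 904,000
  904,000 × 15% = 135,600

General income tax:
  378,000 × 13% = 49,140
  249,500 × 26% = 64,870
  → 114,010

135,600 > 114,010, so the shadow minimum tax is the binding amount.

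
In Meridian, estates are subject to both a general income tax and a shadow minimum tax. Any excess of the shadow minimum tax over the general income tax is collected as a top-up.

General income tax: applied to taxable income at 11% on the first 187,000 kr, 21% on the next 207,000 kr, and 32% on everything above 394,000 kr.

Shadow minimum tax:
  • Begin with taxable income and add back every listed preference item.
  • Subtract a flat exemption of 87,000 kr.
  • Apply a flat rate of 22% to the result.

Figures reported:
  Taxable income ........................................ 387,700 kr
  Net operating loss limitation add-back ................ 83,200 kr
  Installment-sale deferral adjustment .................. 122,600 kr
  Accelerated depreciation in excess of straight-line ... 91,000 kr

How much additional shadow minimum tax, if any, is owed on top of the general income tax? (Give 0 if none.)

68,733 kr

Shadow minimum tax:
  Adjusted income: 387,700 kr + 83,200 kr + 122,600 kr + 91,000 kr = 684,500 kr
  Less exemption 87,000 kr → base 597,500 kr
  597,500 kr × 22% = 131,450 kr

General income tax:
  187,000 kr × 11% = 20,570 kr
  200,700 kr × 21% = 42,147 kr
  → 62,717 kr

Excess of shadow minimum tax over general income tax: 131,450 kr − 62,717 kr = 68,733 kr.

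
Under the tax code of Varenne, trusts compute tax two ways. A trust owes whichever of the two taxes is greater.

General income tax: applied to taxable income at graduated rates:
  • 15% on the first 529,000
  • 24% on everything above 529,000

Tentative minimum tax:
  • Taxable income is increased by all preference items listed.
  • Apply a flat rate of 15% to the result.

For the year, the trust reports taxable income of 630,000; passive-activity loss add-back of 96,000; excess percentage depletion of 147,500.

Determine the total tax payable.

General income tax:
  529,000 × 15% = 79,350
  101,000 × 24% = 24,240
  → 103,590

Tentative minimum tax:
  Adjusted income: 630,000 + 96,000 + 147,500 = 873,500
  873,500 × 15% = 131,025

131,025 > 103,590, so the tentative minimum tax is the binding amount.

131,025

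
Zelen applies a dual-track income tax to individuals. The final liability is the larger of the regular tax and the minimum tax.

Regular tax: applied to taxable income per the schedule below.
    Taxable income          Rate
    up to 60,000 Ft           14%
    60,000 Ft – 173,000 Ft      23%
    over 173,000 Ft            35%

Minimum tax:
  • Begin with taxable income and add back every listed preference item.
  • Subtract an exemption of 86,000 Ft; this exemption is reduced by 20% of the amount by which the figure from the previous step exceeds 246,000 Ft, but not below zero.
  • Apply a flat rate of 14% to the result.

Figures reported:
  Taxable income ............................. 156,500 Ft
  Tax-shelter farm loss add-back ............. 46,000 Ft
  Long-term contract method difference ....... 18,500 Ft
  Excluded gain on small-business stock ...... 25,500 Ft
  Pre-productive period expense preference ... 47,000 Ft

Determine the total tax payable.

30,595 Ft

Regular tax:
  60,000 Ft × 14% = 8,400 Ft
  96,500 Ft × 23% = 22,195 Ft
  → 30,595 Ft

Minimum tax:
  Adjusted income: 156,500 Ft + 46,000 Ft + 18,500 Ft + 25,500 Ft + 47,000 Ft = 293,500 Ft
  Exemption: 86,000 Ft − 20% × (293,500 Ft − 246,000 Ft) = 86,000 Ft − 9,500 Ft = 76,500 Ft
  Base: 293,500 Ft − 76,500 Ft = 217,000 Ft
  217,000 Ft × 14% = 30,380 Ft

30,595 Ft > 30,380 Ft, so the regular tax governs.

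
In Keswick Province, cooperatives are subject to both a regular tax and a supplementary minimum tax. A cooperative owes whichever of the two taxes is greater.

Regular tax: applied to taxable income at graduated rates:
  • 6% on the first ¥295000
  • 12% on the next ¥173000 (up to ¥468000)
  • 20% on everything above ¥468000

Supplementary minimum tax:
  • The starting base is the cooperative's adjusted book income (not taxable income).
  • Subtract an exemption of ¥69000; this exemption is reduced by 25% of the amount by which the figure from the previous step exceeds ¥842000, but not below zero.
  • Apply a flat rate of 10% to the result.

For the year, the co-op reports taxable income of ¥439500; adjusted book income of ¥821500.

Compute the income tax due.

¥75250

Supplementary minimum tax:
  Base (adjusted book income): ¥821500
  Exemption: ¥821500 ≤ ¥842000, so full ¥69000 applies
  Base: ¥821500 − ¥69000 = ¥752500
  ¥752500 × 10% = ¥75250

Regular tax:
  ¥295000 × 6% = ¥17700
  ¥144500 × 12% = ¥17340
  → ¥35040

¥75250 > ¥35040, so the supplementary minimum tax is the binding amount.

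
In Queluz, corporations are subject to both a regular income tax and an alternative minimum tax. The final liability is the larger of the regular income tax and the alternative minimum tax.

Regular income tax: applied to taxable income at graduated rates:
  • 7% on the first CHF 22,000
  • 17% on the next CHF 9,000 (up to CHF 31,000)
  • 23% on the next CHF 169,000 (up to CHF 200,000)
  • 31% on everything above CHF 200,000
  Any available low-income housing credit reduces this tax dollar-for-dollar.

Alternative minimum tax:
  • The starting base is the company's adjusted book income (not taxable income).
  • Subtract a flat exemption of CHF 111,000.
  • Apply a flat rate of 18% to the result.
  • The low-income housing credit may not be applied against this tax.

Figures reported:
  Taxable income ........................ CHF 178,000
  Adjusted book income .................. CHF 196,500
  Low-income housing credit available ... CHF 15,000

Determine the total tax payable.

Alternative minimum tax:
  Base (adjusted book income): CHF 196,500
  Less exemption CHF 111,000 → base CHF 85,500
  CHF 85,500 × 18% = CHF 15,390

Regular income tax:
  CHF 22,000 × 7% = CHF 1,540
  CHF 9,000 × 17% = CHF 1,530
  CHF 147,000 × 23% = CHF 33,810
  → CHF 36,880
  Less low-income housing credit CHF 15,000 → CHF 21,880

CHF 21,880 > CHF 15,390, so the regular income tax governs.

CHF 21,880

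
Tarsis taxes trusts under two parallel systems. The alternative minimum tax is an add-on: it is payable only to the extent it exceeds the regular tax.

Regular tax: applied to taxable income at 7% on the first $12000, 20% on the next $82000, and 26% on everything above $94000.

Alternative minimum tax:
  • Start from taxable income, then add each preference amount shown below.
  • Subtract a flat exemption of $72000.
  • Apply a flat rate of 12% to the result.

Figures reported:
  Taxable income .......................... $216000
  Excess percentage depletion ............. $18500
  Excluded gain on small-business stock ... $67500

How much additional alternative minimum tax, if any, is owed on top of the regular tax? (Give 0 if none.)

Alternative minimum tax:
  Adjusted income: $216000 + $18500 + $67500 = $302000
  Less exemption $72000 → base $230000
  $230000 × 12% = $27600

Regular tax:
  $12000 × 7% = $840
  $82000 × 20% = $16400
  $122000 × 26% = $31720
  → $48960

$27600 ≤ $48960, so no add-on is due.

$0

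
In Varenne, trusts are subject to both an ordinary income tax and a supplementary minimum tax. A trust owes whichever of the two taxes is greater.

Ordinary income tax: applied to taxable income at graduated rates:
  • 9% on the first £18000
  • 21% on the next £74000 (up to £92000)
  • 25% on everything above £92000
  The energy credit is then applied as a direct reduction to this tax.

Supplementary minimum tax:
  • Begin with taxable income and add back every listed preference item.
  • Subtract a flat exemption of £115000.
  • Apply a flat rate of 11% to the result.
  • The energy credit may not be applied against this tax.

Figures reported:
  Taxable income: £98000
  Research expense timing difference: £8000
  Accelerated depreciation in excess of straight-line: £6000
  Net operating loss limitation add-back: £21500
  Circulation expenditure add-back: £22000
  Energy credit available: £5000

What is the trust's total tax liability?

Ordinary income tax:
  £18000 × 9% = £1620
  £74000 × 21% = £15540
  £6000 × 25% = £1500
  → £18660
  Less energy credit £5000 → £13660

Supplementary minimum tax:
  Adjusted income: £98000 + £8000 + £6000 + £21500 + £22000 = £155500
  Less exemption £115000 → base £40500
  £40500 × 11% = £4455

£13660 > £4455, so the ordinary income tax governs.

£13660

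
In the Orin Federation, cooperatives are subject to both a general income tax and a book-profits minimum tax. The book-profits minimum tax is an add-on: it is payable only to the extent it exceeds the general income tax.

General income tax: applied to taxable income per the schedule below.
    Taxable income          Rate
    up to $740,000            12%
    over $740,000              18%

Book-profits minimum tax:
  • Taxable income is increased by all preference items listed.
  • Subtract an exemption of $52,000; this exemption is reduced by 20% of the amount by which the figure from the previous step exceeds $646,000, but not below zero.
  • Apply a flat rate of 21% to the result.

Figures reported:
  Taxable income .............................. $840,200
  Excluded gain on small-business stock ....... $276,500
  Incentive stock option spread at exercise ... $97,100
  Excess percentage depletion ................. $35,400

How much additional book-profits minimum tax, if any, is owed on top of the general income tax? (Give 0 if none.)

$155,496

General income tax:
  $740,000 × 12% = $88,800
  $100,200 × 18% = $18,036
  → $106,836

Book-profits minimum tax:
  Adjusted income: $840,200 + $276,500 + $97,100 + $35,400 = $1,249,200
  Exemption: 20% × ($1,249,200 − $646,000) = $120,640 ≥ $52,000, so the exemption is fully phased out
  Base: $1,249,200 − $0 = $1,249,200
  $1,249,200 × 21% = $262,332

Excess of book-profits minimum tax over general income tax: $262,332 − $106,836 = $155,496.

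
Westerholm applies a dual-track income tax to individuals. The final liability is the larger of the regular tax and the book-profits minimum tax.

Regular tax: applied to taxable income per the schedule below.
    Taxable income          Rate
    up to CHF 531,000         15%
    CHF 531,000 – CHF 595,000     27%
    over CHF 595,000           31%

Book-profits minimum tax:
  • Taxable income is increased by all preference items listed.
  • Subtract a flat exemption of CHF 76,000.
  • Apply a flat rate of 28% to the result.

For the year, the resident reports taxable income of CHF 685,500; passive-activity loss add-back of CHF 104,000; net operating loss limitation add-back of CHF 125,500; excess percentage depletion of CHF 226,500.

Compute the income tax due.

CHF 298,340

Book-profits minimum tax:
  Adjusted income: CHF 685,500 + CHF 104,000 + CHF 125,500 + CHF 226,500 = CHF 1,141,500
  Less exemption CHF 76,000 → base CHF 1,065,500
  CHF 1,065,500 × 28% = CHF 298,340

Regular tax:
  CHF 531,000 × 15% = CHF 79,650
  CHF 64,000 × 27% = CHF 17,280
  CHF 90,500 × 31% = CHF 28,055
  → CHF 124,985

CHF 298,340 > CHF 124,985, so the book-profits minimum tax is the binding amount.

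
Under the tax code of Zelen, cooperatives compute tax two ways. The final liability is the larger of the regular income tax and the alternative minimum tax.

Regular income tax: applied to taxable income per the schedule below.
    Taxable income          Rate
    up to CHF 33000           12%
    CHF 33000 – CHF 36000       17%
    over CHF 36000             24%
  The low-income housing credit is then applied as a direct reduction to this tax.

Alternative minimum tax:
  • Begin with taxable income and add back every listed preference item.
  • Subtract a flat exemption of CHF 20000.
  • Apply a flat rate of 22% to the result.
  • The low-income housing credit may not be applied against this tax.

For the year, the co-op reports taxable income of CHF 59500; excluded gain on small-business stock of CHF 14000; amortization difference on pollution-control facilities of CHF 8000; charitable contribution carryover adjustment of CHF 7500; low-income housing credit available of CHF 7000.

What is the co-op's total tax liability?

CHF 15180

Regular income tax:
  CHF 33000 × 12% = CHF 3960
  CHF 3000 × 17% = CHF 510
  CHF 23500 × 24% = CHF 5640
  → CHF 10110
  Less low-income housing credit CHF 7000 → CHF 3110

Alternative minimum tax:
  Adjusted income: CHF 59500 + CHF 14000 + CHF 8000 + CHF 7500 = CHF 89000
  Less exemption CHF 20000 → base CHF 69000
  CHF 69000 × 22% = CHF 15180

CHF 15180 > CHF 3110, so the alternative minimum tax is the binding amount.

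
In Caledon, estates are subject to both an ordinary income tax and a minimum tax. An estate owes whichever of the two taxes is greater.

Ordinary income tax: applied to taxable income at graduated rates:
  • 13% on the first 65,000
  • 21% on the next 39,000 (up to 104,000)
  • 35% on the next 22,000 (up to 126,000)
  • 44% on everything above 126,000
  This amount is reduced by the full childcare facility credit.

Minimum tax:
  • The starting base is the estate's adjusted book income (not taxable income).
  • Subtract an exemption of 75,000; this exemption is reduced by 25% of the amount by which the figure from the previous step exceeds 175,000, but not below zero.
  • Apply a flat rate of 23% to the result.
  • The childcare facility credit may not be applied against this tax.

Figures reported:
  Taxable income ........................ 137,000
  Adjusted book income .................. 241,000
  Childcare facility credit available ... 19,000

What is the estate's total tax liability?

Minimum tax:
  Base (adjusted book income): 241,000
  Exemption: 75,000 − 25% × (241,000 − 175,000) = 75,000 − 16,500 = 58,500
  Base: 241,000 − 58,500 = 182,500
  182,500 × 23% = 41,975

Ordinary income tax:
  65,000 × 13% = 8,450
  39,000 × 21% = 8,190
  22,000 × 35% = 7,700
  11,000 × 44% = 4,840
  → 29,180
  Less childcare facility credit 19,000 → 10,180

41,975 > 10,180, so the minimum tax is the binding amount.

41,975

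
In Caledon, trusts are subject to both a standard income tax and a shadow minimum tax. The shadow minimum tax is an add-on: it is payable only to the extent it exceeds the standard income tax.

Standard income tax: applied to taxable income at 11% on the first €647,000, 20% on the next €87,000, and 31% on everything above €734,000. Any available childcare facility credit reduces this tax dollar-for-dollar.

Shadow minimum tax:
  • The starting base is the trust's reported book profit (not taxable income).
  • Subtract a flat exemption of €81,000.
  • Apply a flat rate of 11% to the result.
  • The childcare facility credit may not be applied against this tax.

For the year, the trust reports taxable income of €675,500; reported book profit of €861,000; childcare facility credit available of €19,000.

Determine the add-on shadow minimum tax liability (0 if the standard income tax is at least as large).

Standard income tax:
  €647,000 × 11% = €71,170
  €28,500 × 20% = €5,700
  → €76,870
  Less childcare facility credit €19,000 → €57,870

Shadow minimum tax:
  Base (reported book profit): €861,000
  Less exemption €81,000 → base €780,000
  €780,000 × 11% = €85,800

Excess of shadow minimum tax over standard income tax: €85,800 − €57,870 = €27,930.

€27,930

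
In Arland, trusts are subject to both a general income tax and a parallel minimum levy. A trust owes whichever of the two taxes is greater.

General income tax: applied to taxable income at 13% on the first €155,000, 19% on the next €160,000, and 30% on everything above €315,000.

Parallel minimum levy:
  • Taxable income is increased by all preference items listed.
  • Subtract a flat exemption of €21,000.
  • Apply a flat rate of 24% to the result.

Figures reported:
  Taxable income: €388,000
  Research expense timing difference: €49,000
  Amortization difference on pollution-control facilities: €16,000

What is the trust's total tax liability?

€103,680

General income tax:
  €155,000 × 13% = €20,150
  €160,000 × 19% = €30,400
  €73,000 × 30% = €21,900
  → €72,450

Parallel minimum levy:
  Adjusted income: €388,000 + €49,000 + €16,000 = €453,000
  Less exemption €21,000 → base €432,000
  €432,000 × 24% = €103,680

€103,680 > €72,450, so the parallel minimum levy is the binding amount.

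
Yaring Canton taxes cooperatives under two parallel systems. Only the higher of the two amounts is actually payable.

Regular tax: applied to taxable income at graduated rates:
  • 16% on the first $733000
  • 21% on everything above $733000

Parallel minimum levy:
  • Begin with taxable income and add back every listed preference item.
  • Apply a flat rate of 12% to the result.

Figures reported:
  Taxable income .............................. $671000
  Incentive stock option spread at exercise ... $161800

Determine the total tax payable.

Regular tax:
  $671000 × 16% = $107360

Parallel minimum levy:
  Adjusted income: $671000 + $161800 = $832800
  $832800 × 12% = $99936

$107360 > $99936, so the regular tax governs.

$107360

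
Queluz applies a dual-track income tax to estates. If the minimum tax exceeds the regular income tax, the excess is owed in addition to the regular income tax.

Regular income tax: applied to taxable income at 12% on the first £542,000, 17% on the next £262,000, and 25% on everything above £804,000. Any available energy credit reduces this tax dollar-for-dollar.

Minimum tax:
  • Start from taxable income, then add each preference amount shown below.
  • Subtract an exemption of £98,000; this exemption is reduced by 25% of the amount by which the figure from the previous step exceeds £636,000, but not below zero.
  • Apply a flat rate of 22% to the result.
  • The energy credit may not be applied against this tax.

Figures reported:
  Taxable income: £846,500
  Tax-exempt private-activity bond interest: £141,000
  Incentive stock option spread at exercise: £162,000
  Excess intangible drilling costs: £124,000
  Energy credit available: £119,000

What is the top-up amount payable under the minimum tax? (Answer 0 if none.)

£278,965

Minimum tax:
  Adjusted income: £846,500 + £141,000 + £162,000 + £124,000 = £1,273,500
  Exemption: 25% × (£1,273,500 − £636,000) = £159,375 ≥ £98,000, so the exemption is fully phased out
  Base: £1,273,500 − £0 = £1,273,500
  £1,273,500 × 22% = £280,170

Regular income tax:
  £542,000 × 12% = £65,040
  £262,000 × 17% = £44,540
  £42,500 × 25% = £10,625
  → £120,205
  Less energy credit £119,000 → £1,205

Excess of minimum tax over regular income tax: £280,170 − £1,205 = £278,965.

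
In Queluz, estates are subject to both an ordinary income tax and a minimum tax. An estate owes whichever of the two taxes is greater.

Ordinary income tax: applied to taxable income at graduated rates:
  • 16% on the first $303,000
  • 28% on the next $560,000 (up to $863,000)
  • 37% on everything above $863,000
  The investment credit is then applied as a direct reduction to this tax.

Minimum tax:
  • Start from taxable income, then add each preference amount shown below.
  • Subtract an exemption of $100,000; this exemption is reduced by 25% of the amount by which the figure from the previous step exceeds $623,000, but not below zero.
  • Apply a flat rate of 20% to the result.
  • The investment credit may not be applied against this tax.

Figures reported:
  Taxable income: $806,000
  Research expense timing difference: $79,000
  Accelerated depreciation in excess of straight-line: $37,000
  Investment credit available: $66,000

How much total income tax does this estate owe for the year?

$179,350

Ordinary income tax:
  $303,000 × 16% = $48,480
  $503,000 × 28% = $140,840
  → $189,320
  Less investment credit $66,000 → $123,320

Minimum tax:
  Adjusted income: $806,000 + $79,000 + $37,000 = $922,000
  Exemption: $100,000 − 25% × ($922,000 − $623,000) = $100,000 − $74,750 = $25,250
  Base: $922,000 − $25,250 = $896,750
  $896,750 × 20% = $179,350

$179,350 > $123,320, so the minimum tax is the binding amount.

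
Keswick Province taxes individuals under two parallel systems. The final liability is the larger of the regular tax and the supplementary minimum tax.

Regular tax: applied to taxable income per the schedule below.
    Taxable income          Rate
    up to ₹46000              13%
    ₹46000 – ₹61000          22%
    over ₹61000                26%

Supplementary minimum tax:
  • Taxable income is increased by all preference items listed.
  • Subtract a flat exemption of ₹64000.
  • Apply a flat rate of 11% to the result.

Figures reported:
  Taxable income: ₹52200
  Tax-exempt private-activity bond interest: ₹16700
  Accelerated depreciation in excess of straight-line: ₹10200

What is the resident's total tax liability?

Supplementary minimum tax:
  Adjusted income: ₹52200 + ₹16700 + ₹10200 = ₹79100
  Less exemption ₹64000 → base ₹15100
  ₹15100 × 11% = ₹1661

Regular tax:
  ₹46000 × 13% = ₹5980
  ₹6200 × 22% = ₹1364
  → ₹7344

₹7344 > ₹1661, so the regular tax governs.

₹7344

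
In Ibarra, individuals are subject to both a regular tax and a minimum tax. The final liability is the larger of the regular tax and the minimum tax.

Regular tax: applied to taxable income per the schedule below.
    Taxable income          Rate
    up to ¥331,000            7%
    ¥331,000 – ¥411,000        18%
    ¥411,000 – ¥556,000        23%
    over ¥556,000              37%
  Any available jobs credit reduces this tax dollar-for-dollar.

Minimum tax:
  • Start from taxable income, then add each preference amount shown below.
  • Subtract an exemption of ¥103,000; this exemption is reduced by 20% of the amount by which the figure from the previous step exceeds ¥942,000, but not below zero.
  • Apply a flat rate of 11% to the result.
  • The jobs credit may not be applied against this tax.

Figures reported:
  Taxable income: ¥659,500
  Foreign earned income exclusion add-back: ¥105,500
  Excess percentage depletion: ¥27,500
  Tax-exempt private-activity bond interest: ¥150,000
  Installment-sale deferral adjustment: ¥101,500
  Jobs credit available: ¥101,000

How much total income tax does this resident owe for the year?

¥105,754

Minimum tax:
  Adjusted income: ¥659,500 + ¥105,500 + ¥27,500 + ¥150,000 + ¥101,500 = ¥1,044,000
  Exemption: ¥103,000 − 20% × (¥1,044,000 − ¥942,000) = ¥103,000 − ¥20,400 = ¥82,600
  Base: ¥1,044,000 − ¥82,600 = ¥961,400
  ¥961,400 × 11% = ¥105,754

Regular tax:
  ¥331,000 × 7% = ¥23,170
  ¥80,000 × 18% = ¥14,400
  ¥145,000 × 23% = ¥33,350
  ¥103,500 × 37% = ¥38,295
  → ¥109,215
  Less jobs credit ¥101,000 → ¥8,215

¥105,754 > ¥8,215, so the minimum tax is the binding amount.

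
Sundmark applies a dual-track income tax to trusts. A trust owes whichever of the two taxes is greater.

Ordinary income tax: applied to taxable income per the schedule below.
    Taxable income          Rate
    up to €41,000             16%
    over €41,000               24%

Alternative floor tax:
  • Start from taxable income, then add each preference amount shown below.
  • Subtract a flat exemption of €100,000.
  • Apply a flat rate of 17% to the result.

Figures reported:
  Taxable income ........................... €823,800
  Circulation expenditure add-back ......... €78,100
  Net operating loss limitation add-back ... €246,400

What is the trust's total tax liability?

Ordinary income tax:
  €41,000 × 16% = €6,560
  €782,800 × 24% = €187,872
  → €194,432

Alternative floor tax:
  Adjusted income: €823,800 + €78,100 + €246,400 = €1,148,300
  Less exemption €100,000 → base €1,048,300
  €1,048,300 × 17% = €178,211

€194,432 > €178,211, so the ordinary income tax governs.

€194,432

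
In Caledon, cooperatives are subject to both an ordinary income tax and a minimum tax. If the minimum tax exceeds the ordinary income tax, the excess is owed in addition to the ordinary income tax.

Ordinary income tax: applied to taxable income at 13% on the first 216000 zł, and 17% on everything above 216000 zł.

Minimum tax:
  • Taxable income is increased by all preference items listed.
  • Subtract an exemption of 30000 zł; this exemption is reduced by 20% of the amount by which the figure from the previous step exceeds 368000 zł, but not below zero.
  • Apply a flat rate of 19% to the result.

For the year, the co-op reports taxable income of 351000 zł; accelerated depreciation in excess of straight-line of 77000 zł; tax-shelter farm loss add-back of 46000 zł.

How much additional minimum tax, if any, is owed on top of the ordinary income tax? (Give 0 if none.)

37358 zł

Ordinary income tax:
  216000 zł × 13% = 28080 zł
  135000 zł × 17% = 22950 zł
  → 51030 zł

Minimum tax:
  Adjusted income: 351000 zł + 77000 zł + 46000 zł = 474000 zł
  Exemption: 30000 zł − 20% × (474000 zł − 368000 zł) = 30000 zł − 21200 zł = 8800 zł
  Base: 474000 zł − 8800 zł = 465200 zł
  465200 zł × 19% = 88388 zł

Excess of minimum tax over ordinary income tax: 88388 zł − 51030 zł = 37358 zł.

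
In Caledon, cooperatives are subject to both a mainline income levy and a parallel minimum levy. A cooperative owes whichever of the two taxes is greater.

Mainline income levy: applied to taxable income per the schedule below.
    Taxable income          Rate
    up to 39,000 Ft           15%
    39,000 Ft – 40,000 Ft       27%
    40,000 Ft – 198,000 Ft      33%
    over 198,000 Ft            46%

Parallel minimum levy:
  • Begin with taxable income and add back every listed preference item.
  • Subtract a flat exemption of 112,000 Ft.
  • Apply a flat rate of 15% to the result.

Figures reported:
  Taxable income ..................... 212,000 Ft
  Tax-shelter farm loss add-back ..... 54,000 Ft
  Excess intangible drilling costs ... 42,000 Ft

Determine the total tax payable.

64,700 Ft

Mainline income levy:
  39,000 Ft × 15% = 5,850 Ft
  1,000 Ft × 27% = 270 Ft
  158,000 Ft × 33% = 52,140 Ft
  14,000 Ft × 46% = 6,440 Ft
  → 64,700 Ft

Parallel minimum levy:
  Adjusted income: 212,000 Ft + 54,000 Ft + 42,000 Ft = 308,000 Ft
  Less exemption 112,000 Ft → base 196,000 Ft
  196,000 Ft × 15% = 29,400 Ft

64,700 Ft > 29,400 Ft, so the mainline income levy governs.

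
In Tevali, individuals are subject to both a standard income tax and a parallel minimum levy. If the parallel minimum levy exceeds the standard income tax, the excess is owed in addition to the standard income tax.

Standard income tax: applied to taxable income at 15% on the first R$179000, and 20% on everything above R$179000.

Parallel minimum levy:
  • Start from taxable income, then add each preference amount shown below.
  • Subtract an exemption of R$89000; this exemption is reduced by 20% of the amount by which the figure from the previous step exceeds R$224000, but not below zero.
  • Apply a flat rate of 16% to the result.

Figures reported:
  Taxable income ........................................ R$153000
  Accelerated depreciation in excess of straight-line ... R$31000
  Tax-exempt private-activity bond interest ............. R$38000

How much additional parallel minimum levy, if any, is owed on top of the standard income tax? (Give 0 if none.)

Parallel minimum levy:
  Adjusted income: R$153000 + R$31000 + R$38000 = R$222000
  Exemption: R$222000 ≤ R$224000, so full R$89000 applies
  Base: R$222000 − R$89000 = R$133000
  R$133000 × 16% = R$21280

Standard income tax:
  R$153000 × 15% = R$22950

R$21280 ≤ R$22950, so no add-on is due.

R$0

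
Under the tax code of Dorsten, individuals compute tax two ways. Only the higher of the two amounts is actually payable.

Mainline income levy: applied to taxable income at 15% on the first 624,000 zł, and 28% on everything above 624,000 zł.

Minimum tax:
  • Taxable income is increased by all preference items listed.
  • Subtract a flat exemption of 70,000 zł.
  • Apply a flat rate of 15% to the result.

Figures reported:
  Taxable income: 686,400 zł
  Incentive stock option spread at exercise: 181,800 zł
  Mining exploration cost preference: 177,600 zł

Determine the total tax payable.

146,370 zł

Mainline income levy:
  624,000 zł × 15% = 93,600 zł
  62,400 zł × 28% = 17,472 zł
  → 111,072 zł

Minimum tax:
  Adjusted income: 686,400 zł + 181,800 zł + 177,600 zł = 1,045,800 zł
  Less exemption 70,000 zł → base 975,800 zł
  975,800 zł × 15% = 146,370 zł

146,370 zł > 111,072 zł, so the minimum tax is the binding amount.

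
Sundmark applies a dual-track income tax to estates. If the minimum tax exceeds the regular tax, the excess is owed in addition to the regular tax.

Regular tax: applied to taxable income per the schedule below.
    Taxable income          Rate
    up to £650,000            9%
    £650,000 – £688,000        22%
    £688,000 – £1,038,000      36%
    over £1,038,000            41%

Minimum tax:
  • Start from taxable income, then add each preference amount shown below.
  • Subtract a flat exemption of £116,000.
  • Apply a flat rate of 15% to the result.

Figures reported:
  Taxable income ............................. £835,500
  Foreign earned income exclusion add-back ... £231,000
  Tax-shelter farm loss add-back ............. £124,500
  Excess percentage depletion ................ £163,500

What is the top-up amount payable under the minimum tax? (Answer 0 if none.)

£65,815

Minimum tax:
  Adjusted income: £835,500 + £231,000 + £124,500 + £163,500 = £1,354,500
  Less exemption £116,000 → base £1,238,500
  £1,238,500 × 15% = £185,775

Regular tax:
  £650,000 × 9% = £58,500
  £38,000 × 22% = £8,360
  £147,500 × 36% = £53,100
  → £119,960

Excess of minimum tax over regular tax: £185,775 − £119,960 = £65,815.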